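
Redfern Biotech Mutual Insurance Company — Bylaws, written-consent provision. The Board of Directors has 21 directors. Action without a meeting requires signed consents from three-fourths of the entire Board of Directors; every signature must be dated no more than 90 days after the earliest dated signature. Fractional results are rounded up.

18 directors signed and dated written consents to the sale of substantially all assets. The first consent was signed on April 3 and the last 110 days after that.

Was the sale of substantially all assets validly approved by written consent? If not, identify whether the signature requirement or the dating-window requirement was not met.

Signatures required: three-fourths of 21 — 3/4 of 21 = 15.75, rounded up to 16, so 16 needed; 18 signed. Sufficient.
Dating window: the latest signature is 110 days after the earliest; the limit is 90 days. Outside the window.

Not effective — dating-window requirement not satisfied.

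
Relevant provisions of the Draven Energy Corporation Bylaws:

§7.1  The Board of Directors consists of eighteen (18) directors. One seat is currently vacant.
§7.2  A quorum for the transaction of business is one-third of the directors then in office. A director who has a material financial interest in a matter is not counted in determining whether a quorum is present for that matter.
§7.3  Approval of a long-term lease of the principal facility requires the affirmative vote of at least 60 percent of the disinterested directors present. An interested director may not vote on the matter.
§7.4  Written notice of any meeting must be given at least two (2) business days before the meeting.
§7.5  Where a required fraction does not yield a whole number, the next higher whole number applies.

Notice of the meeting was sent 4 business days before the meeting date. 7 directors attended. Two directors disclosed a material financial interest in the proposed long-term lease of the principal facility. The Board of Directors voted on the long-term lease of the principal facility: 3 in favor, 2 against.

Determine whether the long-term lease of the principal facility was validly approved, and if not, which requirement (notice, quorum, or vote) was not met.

Invalid — quorum requirement not satisfied.

Notice: 4 business days given; 2 required (4 ≥ 2). Satisfied.
Quorum: 7 present, but the 2 interested directors do not count, leaving 5. Quorum is 6. Not satisfied.
Vote: the long-term lease of the principal facility requires three-fifths of the disinterested directors present (7 − 2 = 5). 3/5 of 5 = 3, so 3 affirmative votes are needed; 3 voted in favor. Satisfied. (Moot — without a quorum no business can be validly transacted.)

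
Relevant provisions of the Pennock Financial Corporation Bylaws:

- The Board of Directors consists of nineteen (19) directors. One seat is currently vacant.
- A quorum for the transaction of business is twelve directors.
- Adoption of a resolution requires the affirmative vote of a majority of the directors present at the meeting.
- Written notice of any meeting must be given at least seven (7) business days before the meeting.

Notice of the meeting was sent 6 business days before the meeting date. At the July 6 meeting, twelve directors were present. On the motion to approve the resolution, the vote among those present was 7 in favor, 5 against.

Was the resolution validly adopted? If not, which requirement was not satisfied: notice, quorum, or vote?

Notice: 6 business days given; 7 required (6 < 7). Not satisfied.
Quorum: 12 present; quorum is 12. Satisfied.
Vote: the resolution requires a majority of the directors present (12). A majority of 12 is 7, so 7 affirmative votes are needed; 7 voted in favor. Satisfied.

Invalid — notice requirement not satisfied.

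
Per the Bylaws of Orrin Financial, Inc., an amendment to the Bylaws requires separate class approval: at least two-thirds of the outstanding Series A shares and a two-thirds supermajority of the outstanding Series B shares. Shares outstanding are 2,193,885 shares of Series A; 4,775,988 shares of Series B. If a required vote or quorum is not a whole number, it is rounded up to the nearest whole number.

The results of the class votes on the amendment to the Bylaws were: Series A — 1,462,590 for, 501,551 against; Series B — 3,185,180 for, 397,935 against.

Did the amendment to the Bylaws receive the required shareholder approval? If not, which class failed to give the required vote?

Series A: 2/3 of 2193885 = 1462590; 1,462,590 required, 1,462,590 in favor — approved.
Series B: 2/3 of 4775988 = 3183992; 3,183,992 required, 3,185,180 in favor — approved.

Approved — every class gave the required vote.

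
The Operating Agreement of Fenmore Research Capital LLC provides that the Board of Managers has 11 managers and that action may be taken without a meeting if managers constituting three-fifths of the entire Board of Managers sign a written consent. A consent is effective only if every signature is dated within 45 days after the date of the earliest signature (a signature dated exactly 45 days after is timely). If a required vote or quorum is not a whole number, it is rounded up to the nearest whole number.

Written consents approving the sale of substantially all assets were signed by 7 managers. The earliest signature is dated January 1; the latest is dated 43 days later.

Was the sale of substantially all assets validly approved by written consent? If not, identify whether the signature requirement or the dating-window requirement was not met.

Effective — both the signature and dating-window requirements are satisfied.

Signatures required: three-fifths of 11 — 3/5 of 11 = 6.60, rounded up to 7, so 7 needed; 7 signed. Sufficient.
Dating window: the latest signature is 43 days after the earliest; the limit is 45 days. Within the window.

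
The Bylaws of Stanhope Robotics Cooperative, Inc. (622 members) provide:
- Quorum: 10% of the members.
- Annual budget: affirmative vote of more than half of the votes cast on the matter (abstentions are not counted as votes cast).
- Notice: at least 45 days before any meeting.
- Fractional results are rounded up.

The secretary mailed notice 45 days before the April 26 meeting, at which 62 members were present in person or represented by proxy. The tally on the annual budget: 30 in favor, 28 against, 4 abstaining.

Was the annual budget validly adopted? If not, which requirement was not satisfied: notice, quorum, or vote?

Invalid — quorum requirement not satisfied.

Notice: 45 days given; 45 required. Satisfied.
Quorum: 10% of 622 = 62.20, rounded up to 63; 62 present. Not satisfied.
Vote: requires a majority of the votes cast (62 − 4 abstaining = 58); a majority of 58 is 30, so 30 needed; 30 in favor. Satisfied.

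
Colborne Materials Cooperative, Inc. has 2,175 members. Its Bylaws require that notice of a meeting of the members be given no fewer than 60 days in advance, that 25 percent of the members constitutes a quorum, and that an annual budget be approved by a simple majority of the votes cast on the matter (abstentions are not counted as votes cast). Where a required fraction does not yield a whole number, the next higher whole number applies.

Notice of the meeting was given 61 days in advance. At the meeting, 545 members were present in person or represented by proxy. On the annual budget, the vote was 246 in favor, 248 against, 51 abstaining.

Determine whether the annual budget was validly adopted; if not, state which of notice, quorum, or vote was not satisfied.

Invalid — vote requirement not satisfied.

Notice: 61 days given; 60 required. Satisfied.
Quorum: 25% of 2,175 = 543.75, rounded up to 544; 545 present. Satisfied.
Vote: requires a majority of the votes cast (545 − 51 abstaining = 494); a majority of 494 is 248, so 248 needed; 246 in favor. Not satisfied.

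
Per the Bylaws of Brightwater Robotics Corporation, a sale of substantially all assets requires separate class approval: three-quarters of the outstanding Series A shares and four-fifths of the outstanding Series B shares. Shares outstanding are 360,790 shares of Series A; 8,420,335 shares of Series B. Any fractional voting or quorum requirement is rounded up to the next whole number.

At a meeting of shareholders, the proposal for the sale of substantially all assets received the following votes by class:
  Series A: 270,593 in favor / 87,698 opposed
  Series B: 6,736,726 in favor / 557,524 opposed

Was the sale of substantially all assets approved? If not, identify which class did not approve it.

Approved — every class gave the required vote.

Series A: 3/4 of 360790 = 270592.50, rounded up to 270593; 270,593 required, 270,593 in favor — approved.
Series B: 4/5 of 8420335 = 6736268; 6,736,268 required, 6,736,726 in favor — approved.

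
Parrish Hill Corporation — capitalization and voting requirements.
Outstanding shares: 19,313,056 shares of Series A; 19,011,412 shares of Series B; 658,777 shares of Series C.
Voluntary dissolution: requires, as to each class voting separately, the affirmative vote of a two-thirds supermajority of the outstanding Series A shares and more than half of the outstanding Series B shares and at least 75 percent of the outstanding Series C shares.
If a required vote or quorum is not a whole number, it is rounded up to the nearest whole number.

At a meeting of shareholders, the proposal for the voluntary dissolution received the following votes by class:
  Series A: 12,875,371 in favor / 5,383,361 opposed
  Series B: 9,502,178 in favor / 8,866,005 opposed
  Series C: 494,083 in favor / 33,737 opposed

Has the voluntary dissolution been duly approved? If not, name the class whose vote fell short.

Not approved — the Series B shares did not give the required vote.

Series A: 2/3 of 19313056 = 12875370.67, rounded up to 12875371; 12,875,371 required, 12,875,371 in favor — approved.
Series B: a majority of 19011412 is 9505707; 9,505,707 required, 9,502,178 in favor — not approved.
Series C: 3/4 of 658777 = 494082.75, rounded up to 494083; 494,083 required, 494,083 in favor — approved.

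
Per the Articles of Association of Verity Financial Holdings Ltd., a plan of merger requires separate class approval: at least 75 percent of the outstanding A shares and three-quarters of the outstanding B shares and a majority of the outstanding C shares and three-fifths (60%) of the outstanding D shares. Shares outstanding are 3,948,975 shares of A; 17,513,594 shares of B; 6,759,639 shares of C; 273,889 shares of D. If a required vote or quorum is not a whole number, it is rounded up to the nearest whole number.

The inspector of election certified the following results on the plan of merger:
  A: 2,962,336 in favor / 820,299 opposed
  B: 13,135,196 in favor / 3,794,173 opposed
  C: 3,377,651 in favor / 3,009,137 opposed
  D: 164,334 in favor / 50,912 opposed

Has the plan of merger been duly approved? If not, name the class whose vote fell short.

Not approved — the C shares did not give the required vote.

A: 3/4 of 3948975 = 2961731.25, rounded up to 2961732; 2,961,732 required, 2,962,336 in favor — approved.
B: 3/4 of 17513594 = 13135195.50, rounded up to 13135196; 13,135,196 required, 13,135,196 in favor — approved.
C: a majority of 6759639 is 3379820; 3,379,820 required, 3,377,651 in favor — not approved.
D: 3/5 of 273889 = 164333.40, rounded up to 164334; 164,334 required, 164,334 in favor — approved.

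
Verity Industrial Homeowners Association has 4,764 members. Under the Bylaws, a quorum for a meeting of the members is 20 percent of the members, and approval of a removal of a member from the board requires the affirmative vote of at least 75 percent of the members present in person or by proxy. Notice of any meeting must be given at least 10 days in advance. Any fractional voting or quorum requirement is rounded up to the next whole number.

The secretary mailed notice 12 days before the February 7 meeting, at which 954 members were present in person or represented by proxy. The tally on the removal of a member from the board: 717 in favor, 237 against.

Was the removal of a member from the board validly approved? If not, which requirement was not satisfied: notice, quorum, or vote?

Valid — all requirements satisfied.

Notice: 12 days given; 10 required. Satisfied.
Quorum: 20% of 4,764 = 952.80, rounded up to 953; 954 present. Satisfied.
Vote: requires three-fourths of those present (954); 3/4 of 954 = 715.50, rounded up to 716, so 716 needed; 717 in favor. Satisfied.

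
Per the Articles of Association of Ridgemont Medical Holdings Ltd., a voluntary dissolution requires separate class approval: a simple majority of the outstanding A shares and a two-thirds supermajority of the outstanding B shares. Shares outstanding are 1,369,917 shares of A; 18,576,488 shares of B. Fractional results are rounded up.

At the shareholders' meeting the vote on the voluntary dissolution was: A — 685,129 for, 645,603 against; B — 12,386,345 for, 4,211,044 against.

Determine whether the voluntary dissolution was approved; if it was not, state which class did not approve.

A: a majority of 1369917 is 684959; 684,959 required, 685,129 in favor — approved.
B: 2/3 of 18576488 = 12384325.33, rounded up to 12384326; 12,384,326 required, 12,386,345 in favor — approved.

Approved — every class gave the required vote.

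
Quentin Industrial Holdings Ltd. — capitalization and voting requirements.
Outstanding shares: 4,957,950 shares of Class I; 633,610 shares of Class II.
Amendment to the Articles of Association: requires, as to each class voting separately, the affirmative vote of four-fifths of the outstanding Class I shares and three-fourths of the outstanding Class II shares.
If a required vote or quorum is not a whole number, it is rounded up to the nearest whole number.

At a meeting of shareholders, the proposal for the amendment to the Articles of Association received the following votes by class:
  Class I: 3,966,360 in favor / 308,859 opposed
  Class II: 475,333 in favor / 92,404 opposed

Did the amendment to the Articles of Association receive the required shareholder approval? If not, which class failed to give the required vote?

Class I: 4/5 of 4957950 = 3966360; 3,966,360 required, 3,966,360 in favor — approved.
Class II: 3/4 of 633610 = 475207.50, rounded up to 475208; 475,208 required, 475,333 in favor — approved.

Approved — every class gave the required vote.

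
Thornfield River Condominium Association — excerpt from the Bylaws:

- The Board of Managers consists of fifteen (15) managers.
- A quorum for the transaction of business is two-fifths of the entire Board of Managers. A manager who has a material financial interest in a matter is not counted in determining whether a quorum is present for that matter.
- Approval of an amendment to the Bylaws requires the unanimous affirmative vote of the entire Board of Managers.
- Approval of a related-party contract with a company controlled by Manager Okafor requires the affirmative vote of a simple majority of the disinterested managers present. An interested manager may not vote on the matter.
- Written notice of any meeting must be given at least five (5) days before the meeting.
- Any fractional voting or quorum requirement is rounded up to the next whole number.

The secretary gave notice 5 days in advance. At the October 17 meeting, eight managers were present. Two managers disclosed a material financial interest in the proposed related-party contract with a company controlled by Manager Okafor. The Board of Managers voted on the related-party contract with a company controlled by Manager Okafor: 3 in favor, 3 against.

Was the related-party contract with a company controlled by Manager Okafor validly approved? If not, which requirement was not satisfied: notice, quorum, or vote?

Invalid — vote requirement not satisfied.

Notice: 5 days given; 5 required (5 ≥ 5). Satisfied.
Quorum: 8 present, but the 2 interested managers do not count, leaving 6. Quorum is 6. Satisfied.
Vote: the related-party contract with a company controlled by Manager Okafor requires a majority of the disinterested managers present (8 − 2 = 6). A majority of 6 is 4, so 4 affirmative votes are needed; 3 voted in favor. Not satisfied.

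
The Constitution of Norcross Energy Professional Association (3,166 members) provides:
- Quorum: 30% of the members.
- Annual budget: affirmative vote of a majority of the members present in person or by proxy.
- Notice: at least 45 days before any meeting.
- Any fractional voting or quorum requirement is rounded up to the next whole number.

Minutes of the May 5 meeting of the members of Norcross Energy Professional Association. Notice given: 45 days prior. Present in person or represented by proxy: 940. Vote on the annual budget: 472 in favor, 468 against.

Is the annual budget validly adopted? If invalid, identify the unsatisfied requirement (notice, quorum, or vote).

Notice: 45 days given; 45 required. Satisfied.
Quorum: 30% of 3,166 = 949.80, rounded up to 950; 940 present. Not satisfied.
Vote: requires a majority of those present (940); a majority of 940 is 471, so 471 needed; 472 in favor. Satisfied.

Invalid — quorum requirement not satisfied.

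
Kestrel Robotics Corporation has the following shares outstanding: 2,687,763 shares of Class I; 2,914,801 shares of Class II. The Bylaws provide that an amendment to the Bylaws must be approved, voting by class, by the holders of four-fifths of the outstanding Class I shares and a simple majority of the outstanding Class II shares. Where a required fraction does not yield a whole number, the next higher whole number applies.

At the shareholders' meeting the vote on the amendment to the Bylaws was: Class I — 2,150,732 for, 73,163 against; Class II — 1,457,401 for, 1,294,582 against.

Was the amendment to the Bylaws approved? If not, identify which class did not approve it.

Class I: 4/5 of 2687763 = 2150210.40, rounded up to 2150211; 2,150,211 required, 2,150,732 in favor — approved.
Class II: a majority of 2914801 is 1457401; 1,457,401 required, 1,457,401 in favor — approved.

Approved — every class gave the required vote.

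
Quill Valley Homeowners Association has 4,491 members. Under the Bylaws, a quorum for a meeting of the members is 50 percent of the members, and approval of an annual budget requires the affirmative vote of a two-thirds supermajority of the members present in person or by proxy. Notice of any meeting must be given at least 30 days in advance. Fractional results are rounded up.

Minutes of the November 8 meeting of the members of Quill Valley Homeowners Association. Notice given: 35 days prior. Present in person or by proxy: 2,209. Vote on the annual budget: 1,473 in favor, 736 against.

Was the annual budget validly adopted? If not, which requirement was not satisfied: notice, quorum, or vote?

Invalid — quorum requirement not satisfied.

Notice: 35 days given; 30 required. Satisfied.
Quorum: 50% of 4,491 = 2,245.50, rounded up to 2,246; 2,209 present. Not satisfied.
Vote: requires two-thirds of those present (2,209); 2/3 of 2209 = 1472.67, rounded up to 1473, so 1,473 needed; 1,473 in favor. Satisfied.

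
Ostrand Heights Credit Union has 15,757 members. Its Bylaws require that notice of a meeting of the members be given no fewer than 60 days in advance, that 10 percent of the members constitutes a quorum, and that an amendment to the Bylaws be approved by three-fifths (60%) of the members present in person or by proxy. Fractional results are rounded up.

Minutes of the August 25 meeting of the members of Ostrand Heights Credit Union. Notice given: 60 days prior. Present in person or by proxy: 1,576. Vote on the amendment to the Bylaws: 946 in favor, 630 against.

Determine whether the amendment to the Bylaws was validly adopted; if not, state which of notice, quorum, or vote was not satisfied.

Valid — all requirements satisfied.

Notice: 60 days given; 60 required. Satisfied.
Quorum: 10% of 15,757 = 1,575.70, rounded up to 1,576; 1,576 present. Satisfied.
Vote: requires three-fifths of those present (1,576); 3/5 of 1576 = 945.60, rounded up to 946, so 946 needed; 946 in favor. Satisfied.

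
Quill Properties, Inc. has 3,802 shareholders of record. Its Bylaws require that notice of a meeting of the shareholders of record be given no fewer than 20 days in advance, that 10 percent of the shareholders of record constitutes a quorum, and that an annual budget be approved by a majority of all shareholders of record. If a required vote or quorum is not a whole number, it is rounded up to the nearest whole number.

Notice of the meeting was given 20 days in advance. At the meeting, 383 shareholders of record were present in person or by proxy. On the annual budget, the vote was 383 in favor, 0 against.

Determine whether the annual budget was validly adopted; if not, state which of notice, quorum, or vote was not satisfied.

Notice: 20 days given; 20 required. Satisfied.
Quorum: 10% of 3,802 = 380.20, rounded up to 381; 383 present. Satisfied.
Vote: requires a majority of all shareholders of record (3,802); a majority of 3802 is 1902, so 1,902 needed; 383 in favor. Not satisfied.

Invalid — vote requirement not satisfied.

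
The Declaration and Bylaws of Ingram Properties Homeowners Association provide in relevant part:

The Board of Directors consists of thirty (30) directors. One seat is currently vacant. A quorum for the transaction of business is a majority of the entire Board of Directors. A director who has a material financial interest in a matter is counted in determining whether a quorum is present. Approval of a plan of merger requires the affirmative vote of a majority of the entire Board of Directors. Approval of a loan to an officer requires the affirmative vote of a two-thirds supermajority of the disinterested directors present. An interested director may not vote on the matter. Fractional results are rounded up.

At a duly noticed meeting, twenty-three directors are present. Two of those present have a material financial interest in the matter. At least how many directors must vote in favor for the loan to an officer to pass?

14

The loan to an officer requires two-thirds of the disinterested directors present (23 − 2 = 21).
2/3 of 21 = 14.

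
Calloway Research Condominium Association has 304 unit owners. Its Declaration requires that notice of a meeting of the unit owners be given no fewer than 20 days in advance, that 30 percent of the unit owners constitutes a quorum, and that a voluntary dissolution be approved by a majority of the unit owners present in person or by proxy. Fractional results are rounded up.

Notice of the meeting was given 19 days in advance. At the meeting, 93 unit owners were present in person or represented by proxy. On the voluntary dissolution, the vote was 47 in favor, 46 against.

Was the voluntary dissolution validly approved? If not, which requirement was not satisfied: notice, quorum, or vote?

Invalid — notice requirement not satisfied.

Notice: 19 days given; 20 required. Not satisfied.
Quorum: 30% of 304 = 91.20, rounded up to 92; 93 present. Satisfied.
Vote: requires a majority of those present (93); a majority of 93 is 47, so 47 needed; 47 in favor. Satisfied.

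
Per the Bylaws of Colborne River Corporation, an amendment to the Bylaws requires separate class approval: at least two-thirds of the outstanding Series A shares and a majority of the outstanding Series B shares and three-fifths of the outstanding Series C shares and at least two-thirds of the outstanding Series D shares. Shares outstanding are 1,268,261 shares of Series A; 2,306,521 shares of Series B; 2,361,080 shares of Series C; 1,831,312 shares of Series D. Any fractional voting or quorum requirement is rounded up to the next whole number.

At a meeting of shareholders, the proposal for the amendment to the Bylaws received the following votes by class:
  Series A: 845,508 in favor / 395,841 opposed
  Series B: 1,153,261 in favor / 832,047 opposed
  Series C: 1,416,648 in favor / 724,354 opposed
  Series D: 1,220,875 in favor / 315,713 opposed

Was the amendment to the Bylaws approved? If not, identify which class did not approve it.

Approved — every class gave the required vote.

Series A: 2/3 of 1268261 = 845507.33, rounded up to 845508; 845,508 required, 845,508 in favor — approved.
Series B: a majority of 2306521 is 1153261; 1,153,261 required, 1,153,261 in favor — approved.
Series C: 3/5 of 2361080 = 1416648; 1,416,648 required, 1,416,648 in favor — approved.
Series D: 2/3 of 1831312 = 1220874.67, rounded up to 1220875; 1,220,875 required, 1,220,875 in favor — approved.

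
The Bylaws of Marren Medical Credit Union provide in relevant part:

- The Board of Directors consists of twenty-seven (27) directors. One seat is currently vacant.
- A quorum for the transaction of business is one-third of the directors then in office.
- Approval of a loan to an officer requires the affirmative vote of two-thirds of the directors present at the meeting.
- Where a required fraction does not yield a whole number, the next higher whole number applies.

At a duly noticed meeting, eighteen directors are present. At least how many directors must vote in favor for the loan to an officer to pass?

The loan to an officer requires two-thirds of the directors present (18).
2/3 of 18 = 12.

12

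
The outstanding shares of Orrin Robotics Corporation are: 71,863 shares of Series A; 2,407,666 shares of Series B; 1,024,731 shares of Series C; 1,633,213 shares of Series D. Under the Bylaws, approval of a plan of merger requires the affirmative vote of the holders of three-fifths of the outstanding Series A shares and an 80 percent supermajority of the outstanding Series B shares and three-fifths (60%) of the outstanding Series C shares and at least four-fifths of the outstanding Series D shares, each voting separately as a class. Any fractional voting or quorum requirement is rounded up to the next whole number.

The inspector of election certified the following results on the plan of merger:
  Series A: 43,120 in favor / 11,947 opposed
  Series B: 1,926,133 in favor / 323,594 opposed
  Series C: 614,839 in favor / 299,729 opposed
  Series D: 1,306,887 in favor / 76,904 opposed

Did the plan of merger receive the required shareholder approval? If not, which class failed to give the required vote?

Series A: 3/5 of 71863 = 43117.80, rounded up to 43118; 43,118 required, 43,120 in favor — approved.
Series B: 4/5 of 2407666 = 1926132.80, rounded up to 1926133; 1,926,133 required, 1,926,133 in favor — approved.
Series C: 3/5 of 1024731 = 614838.60, rounded up to 614839; 614,839 required, 614,839 in favor — approved.
Series D: 4/5 of 1633213 = 1306570.40, rounded up to 1306571; 1,306,571 required, 1,306,887 in favor — approved.

Approved — every class gave the required vote.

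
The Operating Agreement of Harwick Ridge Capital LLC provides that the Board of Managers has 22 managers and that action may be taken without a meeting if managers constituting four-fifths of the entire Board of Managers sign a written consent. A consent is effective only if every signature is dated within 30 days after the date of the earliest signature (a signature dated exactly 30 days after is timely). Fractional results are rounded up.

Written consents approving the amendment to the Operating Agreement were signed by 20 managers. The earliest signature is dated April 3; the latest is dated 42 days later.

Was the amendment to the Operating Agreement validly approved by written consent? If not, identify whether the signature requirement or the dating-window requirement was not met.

Signatures required: four-fifths of 22 — 4/5 of 22 = 17.60, rounded up to 18, so 18 needed; 20 signed. Sufficient.
Dating window: the latest signature is 42 days after the earliest; the limit is 30 days. Outside the window.

Not effective — dating-window requirement not satisfied.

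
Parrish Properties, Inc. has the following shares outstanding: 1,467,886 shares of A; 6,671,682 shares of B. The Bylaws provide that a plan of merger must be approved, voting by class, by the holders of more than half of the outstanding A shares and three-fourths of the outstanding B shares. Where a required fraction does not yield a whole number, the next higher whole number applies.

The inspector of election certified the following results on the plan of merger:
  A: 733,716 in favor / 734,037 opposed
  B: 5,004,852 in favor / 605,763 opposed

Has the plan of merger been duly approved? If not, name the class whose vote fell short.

A: a majority of 1467886 is 733944; 733,944 required, 733,716 in favor — not approved.
B: 3/4 of 6671682 = 5003761.50, rounded up to 5003762; 5,003,762 required, 5,004,852 in favor — approved.

Not approved — the A shares did not give the required vote.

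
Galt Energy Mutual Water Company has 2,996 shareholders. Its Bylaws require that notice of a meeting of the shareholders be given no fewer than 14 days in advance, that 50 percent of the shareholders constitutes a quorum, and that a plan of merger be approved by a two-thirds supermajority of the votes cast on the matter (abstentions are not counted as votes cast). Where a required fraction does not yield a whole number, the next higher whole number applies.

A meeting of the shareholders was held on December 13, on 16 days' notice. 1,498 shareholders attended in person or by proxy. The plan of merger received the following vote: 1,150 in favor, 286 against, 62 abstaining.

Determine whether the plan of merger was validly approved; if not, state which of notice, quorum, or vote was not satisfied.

Notice: 16 days given; 14 required. Satisfied.
Quorum: 50% of 2,996 = 1,498; 1,498 present. Satisfied.
Vote: requires two-thirds of the votes cast (1,498 − 62 abstaining = 1,436); 2/3 of 1436 = 957.33, rounded up to 958, so 958 needed; 1,150 in favor. Satisfied.

Valid — all requirements satisfied.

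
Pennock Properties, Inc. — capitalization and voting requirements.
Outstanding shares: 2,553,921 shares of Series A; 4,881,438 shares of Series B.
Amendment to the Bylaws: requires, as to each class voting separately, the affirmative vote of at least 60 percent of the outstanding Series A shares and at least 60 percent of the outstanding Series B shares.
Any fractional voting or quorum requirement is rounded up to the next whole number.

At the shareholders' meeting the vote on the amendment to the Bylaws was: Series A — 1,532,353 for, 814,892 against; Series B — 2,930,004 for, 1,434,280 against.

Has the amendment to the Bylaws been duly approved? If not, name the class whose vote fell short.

Approved — every class gave the required vote.

Series A: 3/5 of 2553921 = 1532352.60, rounded up to 1532353; 1,532,353 required, 1,532,353 in favor — approved.
Series B: 3/5 of 4881438 = 2928862.80, rounded up to 2928863; 2,928,863 required, 2,930,004 in favor — approved.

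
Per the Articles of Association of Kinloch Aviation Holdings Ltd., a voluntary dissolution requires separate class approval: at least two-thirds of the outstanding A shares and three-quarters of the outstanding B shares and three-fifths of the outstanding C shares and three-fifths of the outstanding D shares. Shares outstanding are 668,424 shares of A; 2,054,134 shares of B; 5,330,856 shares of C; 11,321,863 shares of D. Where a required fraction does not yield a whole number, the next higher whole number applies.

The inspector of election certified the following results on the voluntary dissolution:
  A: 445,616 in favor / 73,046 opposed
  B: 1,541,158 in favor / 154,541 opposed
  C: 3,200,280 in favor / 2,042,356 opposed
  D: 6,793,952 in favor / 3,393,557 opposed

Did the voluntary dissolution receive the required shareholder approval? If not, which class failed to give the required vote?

Approved — every class gave the required vote.

A: 2/3 of 668424 = 445616; 445,616 required, 445,616 in favor — approved.
B: 3/4 of 2054134 = 1540600.50, rounded up to 1540601; 1,540,601 required, 1,541,158 in favor — approved.
C: 3/5 of 5330856 = 3198513.60, rounded up to 3198514; 3,198,514 required, 3,200,280 in favor — approved.
D: 3/5 of 11321863 = 6793117.80, rounded up to 6793118; 6,793,118 required, 6,793,952 in favor — approved.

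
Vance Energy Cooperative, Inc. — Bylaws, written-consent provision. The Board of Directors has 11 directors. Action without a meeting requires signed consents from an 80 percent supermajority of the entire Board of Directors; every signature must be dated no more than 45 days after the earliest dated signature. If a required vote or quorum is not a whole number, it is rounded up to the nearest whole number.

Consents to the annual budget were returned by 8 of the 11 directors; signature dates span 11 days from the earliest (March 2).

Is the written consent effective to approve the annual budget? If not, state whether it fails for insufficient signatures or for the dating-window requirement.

Not effective — insufficient signatures.

Signatures required: an 80 percent supermajority of 11 — 4/5 of 11 = 8.80, rounded up to 9, so 9 needed; 8 signed. Insufficient.
Dating window: the latest signature is 11 days after the earliest; the limit is 45 days. Within the window.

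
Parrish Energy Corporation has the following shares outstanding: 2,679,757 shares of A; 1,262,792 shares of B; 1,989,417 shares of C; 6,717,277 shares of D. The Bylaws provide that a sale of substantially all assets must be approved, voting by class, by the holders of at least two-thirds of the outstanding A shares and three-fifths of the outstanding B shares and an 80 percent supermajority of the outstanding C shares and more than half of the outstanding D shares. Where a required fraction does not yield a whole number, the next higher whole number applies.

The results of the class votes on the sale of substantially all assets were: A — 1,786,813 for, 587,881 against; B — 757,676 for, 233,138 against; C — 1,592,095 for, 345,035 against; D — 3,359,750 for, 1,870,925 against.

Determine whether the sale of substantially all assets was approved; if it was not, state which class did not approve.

Approved — every class gave the required vote.

A: 2/3 of 2679757 = 1786504.67, rounded up to 1786505; 1,786,505 required, 1,786,813 in favor — approved.
B: 3/5 of 1262792 = 757675.20, rounded up to 757676; 757,676 required, 757,676 in favor — approved.
C: 4/5 of 1989417 = 1591533.60, rounded up to 1591534; 1,591,534 required, 1,592,095 in favor — approved.
D: a majority of 6717277 is 3358639; 3,358,639 required, 3,359,750 in favor — approved.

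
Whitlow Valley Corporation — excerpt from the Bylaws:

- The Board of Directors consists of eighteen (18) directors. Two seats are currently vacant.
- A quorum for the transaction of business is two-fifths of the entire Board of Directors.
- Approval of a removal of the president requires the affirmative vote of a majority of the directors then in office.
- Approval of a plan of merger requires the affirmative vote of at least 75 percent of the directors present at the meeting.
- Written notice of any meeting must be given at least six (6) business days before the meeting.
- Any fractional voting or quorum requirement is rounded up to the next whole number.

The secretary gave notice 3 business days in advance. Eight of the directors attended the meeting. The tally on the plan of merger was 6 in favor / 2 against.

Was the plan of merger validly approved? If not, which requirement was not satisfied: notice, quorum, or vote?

Notice: 3 business days given; 6 required (3 < 6). Not satisfied.
Quorum: 8 present; quorum is 8. Satisfied.
Vote: the plan of merger requires three-fourths of the directors present (8). 3/4 of 8 = 6, so 6 affirmative votes are needed; 6 voted in favor. Satisfied.

Invalid — notice requirement not satisfied.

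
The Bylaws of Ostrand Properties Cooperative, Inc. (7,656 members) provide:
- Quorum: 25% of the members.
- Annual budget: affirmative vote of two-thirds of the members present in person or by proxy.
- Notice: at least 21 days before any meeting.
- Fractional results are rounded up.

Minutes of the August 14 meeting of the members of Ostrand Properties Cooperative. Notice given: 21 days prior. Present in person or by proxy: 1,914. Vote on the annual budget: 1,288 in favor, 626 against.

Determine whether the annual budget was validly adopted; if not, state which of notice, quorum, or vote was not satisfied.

Valid — all requirements satisfied.

Notice: 21 days given; 21 required. Satisfied.
Quorum: 25% of 7,656 = 1,914; 1,914 present. Satisfied.
Vote: requires two-thirds of those present (1,914); 2/3 of 1914 = 1276, so 1,276 needed; 1,288 in favor. Satisfied.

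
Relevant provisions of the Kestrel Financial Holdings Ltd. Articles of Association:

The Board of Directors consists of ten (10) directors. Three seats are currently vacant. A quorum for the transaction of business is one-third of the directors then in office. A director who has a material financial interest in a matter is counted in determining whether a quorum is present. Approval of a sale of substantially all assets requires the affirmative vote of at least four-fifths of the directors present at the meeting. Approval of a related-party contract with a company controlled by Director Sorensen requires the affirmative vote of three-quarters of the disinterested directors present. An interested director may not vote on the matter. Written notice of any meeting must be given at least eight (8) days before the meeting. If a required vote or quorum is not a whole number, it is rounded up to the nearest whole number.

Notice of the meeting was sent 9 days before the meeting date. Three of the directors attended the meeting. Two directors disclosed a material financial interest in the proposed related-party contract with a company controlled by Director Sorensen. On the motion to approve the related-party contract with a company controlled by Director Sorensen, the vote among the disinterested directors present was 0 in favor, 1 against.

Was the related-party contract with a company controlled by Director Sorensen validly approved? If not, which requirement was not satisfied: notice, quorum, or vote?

Invalid — vote requirement not satisfied.

Notice: 9 days given; 8 required (9 ≥ 8). Satisfied.
Quorum: 3 present (interested directors count toward quorum); quorum is 3. Satisfied.
Vote: the related-party contract with a company controlled by Director Sorensen requires three-fourths of the disinterested directors present (3 − 2 = 1). 3/4 of 1 = 0.75, rounded up to 1, so 1 affirmative vote is needed; 0 voted in favor. Not satisfied.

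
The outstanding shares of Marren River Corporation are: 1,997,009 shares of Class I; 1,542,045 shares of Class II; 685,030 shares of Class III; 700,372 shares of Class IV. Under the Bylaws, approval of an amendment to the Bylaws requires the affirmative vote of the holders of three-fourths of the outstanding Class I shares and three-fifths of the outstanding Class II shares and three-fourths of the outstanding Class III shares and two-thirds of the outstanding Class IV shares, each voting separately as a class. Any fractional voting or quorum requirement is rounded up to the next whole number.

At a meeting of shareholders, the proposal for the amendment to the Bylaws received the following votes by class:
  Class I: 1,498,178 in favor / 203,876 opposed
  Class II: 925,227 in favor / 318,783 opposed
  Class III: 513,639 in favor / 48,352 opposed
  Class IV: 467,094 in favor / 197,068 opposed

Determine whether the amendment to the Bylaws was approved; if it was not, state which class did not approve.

Not approved — the Class III shares did not give the required vote.

Class I: 3/4 of 1997009 = 1497756.75, rounded up to 1497757; 1,497,757 required, 1,498,178 in favor — approved.
Class II: 3/5 of 1542045 = 925227; 925,227 required, 925,227 in favor — approved.
Class III: 3/4 of 685030 = 513772.50, rounded up to 513773; 513,773 required, 513,639 in favor — not approved.
Class IV: 2/3 of 700372 = 466914.67, rounded up to 466915; 466,915 required, 467,094 in favor — approved.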